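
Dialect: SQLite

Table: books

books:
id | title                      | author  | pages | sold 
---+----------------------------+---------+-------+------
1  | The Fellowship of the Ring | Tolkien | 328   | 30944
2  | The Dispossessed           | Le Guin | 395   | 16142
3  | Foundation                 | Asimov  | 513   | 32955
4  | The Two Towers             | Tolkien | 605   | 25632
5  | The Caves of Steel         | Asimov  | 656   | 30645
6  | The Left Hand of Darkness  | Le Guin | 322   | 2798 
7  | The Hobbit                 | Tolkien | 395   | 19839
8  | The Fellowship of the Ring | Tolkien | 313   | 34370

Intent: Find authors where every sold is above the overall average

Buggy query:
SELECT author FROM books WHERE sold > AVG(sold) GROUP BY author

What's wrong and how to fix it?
Bug: WHERE evaluates per row before aggregation, so AVG() is unavailable

Fix: Use a subquery for AVG and a HAVING MIN(...) filter so the condition holds for every row in the group

Corrected query:
SELECT author FROM books GROUP BY author HAVING MIN(sold) > (SELECT AVG(sold) FROM books)

Result:
author
------
Asimov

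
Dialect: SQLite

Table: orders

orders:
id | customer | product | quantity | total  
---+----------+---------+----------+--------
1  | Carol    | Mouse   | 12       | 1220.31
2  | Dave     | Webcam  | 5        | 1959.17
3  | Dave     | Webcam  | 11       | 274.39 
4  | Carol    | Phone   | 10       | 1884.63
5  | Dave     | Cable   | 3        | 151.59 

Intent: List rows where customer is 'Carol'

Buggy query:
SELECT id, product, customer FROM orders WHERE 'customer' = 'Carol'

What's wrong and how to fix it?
Bug: Single quotes denote string literals in SQL; the column name is being compared as a constant string

Fix: Reference the column as customer without single quotes

Corrected query:
SELECT id, product, customer FROM orders WHERE customer = 'Carol'

Result:
id | product | customer
---+---------+---------
1  | Mouse   | Carol   
4  | Phone   | Carol   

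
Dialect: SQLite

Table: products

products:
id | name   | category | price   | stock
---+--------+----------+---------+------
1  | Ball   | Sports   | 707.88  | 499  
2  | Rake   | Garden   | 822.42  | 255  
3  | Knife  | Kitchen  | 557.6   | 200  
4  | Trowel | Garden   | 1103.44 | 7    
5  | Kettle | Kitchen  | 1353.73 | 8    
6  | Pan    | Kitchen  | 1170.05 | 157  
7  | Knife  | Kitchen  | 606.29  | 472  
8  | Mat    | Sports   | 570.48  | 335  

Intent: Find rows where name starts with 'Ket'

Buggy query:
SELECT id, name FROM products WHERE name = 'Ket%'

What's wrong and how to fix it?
Bug: Wildcards only work with LIKE; '=' treats '%' as a literal character

Fix: Use LIKE for wildcard pattern matching

Corrected query:
SELECT id, name FROM products WHERE name LIKE 'Ket%'

Result:
id | name  
---+-------
5  | Kettle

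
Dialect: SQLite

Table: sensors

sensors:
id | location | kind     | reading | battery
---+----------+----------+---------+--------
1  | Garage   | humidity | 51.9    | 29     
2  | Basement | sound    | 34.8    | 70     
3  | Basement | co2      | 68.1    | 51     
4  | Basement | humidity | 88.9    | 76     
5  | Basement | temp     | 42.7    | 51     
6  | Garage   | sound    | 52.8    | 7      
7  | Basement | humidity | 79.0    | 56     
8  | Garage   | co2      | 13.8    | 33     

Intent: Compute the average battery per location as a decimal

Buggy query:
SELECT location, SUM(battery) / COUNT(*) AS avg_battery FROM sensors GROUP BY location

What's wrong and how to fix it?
Bug: SUM(battery) and COUNT(*) are both integers; the division truncates the fractional part

Fix: Multiply by 1.0 (or CAST to REAL) to force floating-point division

Corrected query:
SELECT location, SUM(battery) * 1.0 / COUNT(*) AS avg_battery FROM sensors GROUP BY location

Result:
location | avg_battery
---------+------------
Basement | 60.8       
Garage   | 23         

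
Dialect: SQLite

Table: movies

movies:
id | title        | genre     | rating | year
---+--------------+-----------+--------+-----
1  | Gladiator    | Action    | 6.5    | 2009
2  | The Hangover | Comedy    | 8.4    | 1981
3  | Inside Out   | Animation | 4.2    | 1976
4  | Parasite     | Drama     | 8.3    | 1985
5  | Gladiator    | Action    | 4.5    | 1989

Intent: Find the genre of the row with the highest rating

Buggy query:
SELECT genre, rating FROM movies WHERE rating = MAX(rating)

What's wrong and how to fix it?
Bug: WHERE is evaluated per row; an aggregate over the whole table isn't defined there

Fix: Use a subquery: WHERE rating = (SELECT MAX(rating) FROM movies)

Corrected query:
SELECT genre, rating FROM movies WHERE rating = (SELECT MAX(rating) FROM movies)

Result:
genre  | rating
-------+-------
Comedy | 8.4   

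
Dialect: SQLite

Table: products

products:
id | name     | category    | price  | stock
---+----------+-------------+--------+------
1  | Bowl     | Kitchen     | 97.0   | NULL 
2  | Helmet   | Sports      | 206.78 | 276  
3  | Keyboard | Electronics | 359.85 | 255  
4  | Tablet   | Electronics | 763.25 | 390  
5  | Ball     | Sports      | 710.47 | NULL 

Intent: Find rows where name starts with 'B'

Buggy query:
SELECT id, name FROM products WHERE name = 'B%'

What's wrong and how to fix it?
Bug: '=' compares the literal string including the % character; pattern matching needs LIKE

Fix: Use LIKE for wildcard pattern matching

Corrected query:
SELECT id, name FROM products WHERE name LIKE 'B%'

Result:
id | name
---+-----
1  | Bowl
5  | Ball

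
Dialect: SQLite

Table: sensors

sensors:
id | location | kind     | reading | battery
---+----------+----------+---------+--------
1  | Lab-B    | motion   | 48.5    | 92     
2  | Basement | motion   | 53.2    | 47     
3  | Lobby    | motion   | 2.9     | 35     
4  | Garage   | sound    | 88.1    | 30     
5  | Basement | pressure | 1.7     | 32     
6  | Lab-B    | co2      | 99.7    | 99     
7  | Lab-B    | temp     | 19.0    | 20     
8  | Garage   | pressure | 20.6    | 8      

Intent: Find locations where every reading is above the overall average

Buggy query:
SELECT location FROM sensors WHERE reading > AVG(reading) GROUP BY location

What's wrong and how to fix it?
Bug: WHERE evaluates per row before aggregation, so AVG() is unavailable

Fix: Compute the overall average in a scalar subquery and compare each group's MIN against it in HAVING

Corrected query:
SELECT location FROM sensors GROUP BY location HAVING MIN(reading) > (SELECT AVG(reading) FROM sensors)

Result:
(no rows)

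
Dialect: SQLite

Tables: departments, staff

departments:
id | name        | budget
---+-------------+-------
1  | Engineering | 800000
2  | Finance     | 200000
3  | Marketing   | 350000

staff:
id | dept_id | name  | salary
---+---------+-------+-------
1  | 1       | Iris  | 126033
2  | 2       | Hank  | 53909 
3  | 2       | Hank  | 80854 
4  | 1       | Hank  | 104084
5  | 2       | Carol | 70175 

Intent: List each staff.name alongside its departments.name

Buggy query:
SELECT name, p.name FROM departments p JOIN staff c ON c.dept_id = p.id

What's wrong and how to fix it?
Bug: Both tables have a 'name' column; the unqualified reference is ambiguous

Fix: Prefix ambiguous columns with the table alias

Corrected query:
SELECT c.name, p.name FROM departments p JOIN staff c ON c.dept_id = p.id

Result:
name  | name       
------+------------
Iris  | Engineering
Hank  | Finance    
Hank  | Finance    
Hank  | Engineering
Carol | Finance    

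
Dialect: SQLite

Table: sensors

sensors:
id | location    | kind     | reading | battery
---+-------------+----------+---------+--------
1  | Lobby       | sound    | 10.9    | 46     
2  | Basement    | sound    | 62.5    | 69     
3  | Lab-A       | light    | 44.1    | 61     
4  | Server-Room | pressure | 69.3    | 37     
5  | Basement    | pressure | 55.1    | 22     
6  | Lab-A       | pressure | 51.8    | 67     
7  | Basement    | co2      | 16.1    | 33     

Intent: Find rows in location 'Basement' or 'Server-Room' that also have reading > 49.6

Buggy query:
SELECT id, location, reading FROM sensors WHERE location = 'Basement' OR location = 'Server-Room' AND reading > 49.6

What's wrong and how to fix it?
Bug: AND binds tighter than OR, so this parses as location = 'Basement' OR (location = 'Server-Room' AND reading > 49.6)

Fix: Group the OR with parentheses (or use IN), then AND the threshold

Corrected query:
SELECT id, location, reading FROM sensors WHERE (location = 'Basement' OR location = 'Server-Room') AND reading > 49.6

Result:
id | location    | reading
---+-------------+--------
2  | Basement    | 62.5   
4  | Server-Room | 69.3   
5  | Basement    | 55.1   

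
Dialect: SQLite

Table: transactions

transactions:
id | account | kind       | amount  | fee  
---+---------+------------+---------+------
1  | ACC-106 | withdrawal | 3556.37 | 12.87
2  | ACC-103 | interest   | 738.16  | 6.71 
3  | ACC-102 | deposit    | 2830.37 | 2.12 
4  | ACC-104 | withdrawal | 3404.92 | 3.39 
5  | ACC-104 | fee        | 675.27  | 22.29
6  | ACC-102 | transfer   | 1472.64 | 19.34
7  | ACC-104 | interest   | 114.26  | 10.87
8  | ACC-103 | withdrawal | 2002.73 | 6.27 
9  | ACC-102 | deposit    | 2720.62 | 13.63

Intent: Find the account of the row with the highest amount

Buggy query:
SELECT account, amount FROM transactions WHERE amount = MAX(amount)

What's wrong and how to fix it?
Bug: MAX(amount) is an aggregate and cannot be used directly in WHERE

Fix: Wrap MAX in a scalar subquery so WHERE compares against a single value

Corrected query:
SELECT account, amount FROM transactions WHERE amount = (SELECT MAX(amount) FROM transactions)

Result:
account | amount 
--------+--------
ACC-106 | 3556.37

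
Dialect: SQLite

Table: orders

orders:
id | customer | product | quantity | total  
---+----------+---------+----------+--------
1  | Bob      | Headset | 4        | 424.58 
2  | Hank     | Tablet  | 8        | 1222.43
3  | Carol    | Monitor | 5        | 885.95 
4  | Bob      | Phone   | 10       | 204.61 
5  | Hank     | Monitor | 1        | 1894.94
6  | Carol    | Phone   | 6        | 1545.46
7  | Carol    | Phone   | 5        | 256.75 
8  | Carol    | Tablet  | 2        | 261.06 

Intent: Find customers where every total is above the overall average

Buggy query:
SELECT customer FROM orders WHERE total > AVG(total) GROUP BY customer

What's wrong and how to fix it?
Bug: WHERE evaluates per row before aggregation, so AVG() is unavailable

Fix: Use a subquery for AVG and a HAVING MIN(...) filter so the condition holds for every row in the group

Corrected query:
SELECT customer FROM orders GROUP BY customer HAVING MIN(total) > (SELECT AVG(total) FROM orders)

Result:
customer
--------
Hank    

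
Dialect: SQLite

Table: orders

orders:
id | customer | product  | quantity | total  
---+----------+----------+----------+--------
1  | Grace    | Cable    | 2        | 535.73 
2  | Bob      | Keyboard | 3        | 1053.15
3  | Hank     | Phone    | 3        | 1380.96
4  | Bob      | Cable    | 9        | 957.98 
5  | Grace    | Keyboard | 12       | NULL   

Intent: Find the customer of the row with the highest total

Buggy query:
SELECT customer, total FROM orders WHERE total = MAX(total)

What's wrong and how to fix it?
Bug: WHERE is evaluated per row; an aggregate over the whole table isn't defined there

Fix: Wrap MAX in a scalar subquery so WHERE compares against a single value

Corrected query:
SELECT customer, total FROM orders WHERE total = (SELECT MAX(total) FROM orders)

Result:
customer | total  
---------+--------
Hank     | 1380.96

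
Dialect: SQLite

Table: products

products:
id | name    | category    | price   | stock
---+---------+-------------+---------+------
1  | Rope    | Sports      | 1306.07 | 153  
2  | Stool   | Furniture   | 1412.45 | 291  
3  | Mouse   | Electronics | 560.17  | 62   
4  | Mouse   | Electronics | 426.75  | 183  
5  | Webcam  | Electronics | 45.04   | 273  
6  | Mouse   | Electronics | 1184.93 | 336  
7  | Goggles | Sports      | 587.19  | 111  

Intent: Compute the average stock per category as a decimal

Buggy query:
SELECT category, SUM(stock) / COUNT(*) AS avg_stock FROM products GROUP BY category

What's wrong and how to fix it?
Bug: Both operands are integers, so '/' performs integer division and truncates

Fix: Cast one side to REAL so the division keeps the fractional part

Corrected query:
SELECT category, SUM(stock) * 1.0 / COUNT(*) AS avg_stock FROM products GROUP BY category

Result:
category    | avg_stock
------------+----------
Electronics | 213.5    
Furniture   | 291      
Sports      | 132      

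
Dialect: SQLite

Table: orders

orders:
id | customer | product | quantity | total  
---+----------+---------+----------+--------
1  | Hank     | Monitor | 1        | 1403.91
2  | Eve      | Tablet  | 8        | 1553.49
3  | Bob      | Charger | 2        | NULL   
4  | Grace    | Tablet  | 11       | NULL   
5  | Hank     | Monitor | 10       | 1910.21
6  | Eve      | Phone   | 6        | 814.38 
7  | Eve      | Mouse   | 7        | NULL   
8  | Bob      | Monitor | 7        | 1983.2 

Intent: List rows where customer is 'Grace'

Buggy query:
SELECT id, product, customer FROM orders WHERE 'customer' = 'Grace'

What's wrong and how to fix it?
Bug: Single quotes denote string literals in SQL; the column name is being compared as a constant string

Fix: Reference the column as customer without single quotes

Corrected query:
SELECT id, product, customer FROM orders WHERE customer = 'Grace'

Result:
id | product | customer
---+---------+---------
4  | Tablet  | Grace   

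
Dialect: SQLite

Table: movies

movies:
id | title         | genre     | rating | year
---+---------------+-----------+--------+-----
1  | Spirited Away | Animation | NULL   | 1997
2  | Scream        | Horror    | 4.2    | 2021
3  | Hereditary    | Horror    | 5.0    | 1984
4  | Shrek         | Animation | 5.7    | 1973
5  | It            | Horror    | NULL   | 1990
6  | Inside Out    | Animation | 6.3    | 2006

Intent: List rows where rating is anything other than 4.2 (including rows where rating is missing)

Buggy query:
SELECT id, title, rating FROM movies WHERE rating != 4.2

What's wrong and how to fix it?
Bug: 'rating != 4.2' is unknown when rating is NULL, so NULL rows are silently excluded

Fix: Add an explicit OR rating IS NULL to include the missing-value rows

Corrected query:
SELECT id, title, rating FROM movies WHERE rating != 4.2 OR rating IS NULL

Result:
id | title         | rating
---+---------------+-------
1  | Spirited Away | NULL  
3  | Hereditary    | 5     
4  | Shrek         | 5.7   
5  | It            | NULL  
6  | Inside Out    | 6.3   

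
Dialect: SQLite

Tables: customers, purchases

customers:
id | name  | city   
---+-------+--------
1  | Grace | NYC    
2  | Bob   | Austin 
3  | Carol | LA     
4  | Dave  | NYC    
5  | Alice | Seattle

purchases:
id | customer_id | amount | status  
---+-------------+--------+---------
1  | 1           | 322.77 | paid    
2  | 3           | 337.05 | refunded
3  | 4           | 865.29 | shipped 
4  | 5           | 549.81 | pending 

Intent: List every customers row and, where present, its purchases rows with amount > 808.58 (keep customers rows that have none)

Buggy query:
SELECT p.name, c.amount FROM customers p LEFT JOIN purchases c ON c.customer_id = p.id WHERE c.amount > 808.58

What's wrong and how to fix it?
Bug: Filtering c.amount in WHERE discards the NULL rows produced by LEFT JOIN, turning it into an inner join

Fix: Put 'c.amount > 808.58' in the JOIN's ON clause instead of WHERE

Corrected query:
SELECT p.name, c.amount FROM customers p LEFT JOIN purchases c ON c.customer_id = p.id AND c.amount > 808.58

Result:
name  | amount
------+-------
Grace | NULL  
Bob   | NULL  
Carol | NULL  
Dave  | 865.29
Alice | NULL  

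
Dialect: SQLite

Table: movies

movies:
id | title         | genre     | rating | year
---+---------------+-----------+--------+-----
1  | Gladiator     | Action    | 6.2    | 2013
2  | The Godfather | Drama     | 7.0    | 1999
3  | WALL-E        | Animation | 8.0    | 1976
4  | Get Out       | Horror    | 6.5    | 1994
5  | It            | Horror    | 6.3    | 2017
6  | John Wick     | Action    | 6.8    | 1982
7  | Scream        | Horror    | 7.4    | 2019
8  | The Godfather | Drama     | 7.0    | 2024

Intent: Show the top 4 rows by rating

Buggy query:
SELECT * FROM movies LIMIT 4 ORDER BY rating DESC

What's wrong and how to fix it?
Bug: LIMIT must come after ORDER BY

Fix: Sort with ORDER BY, then apply LIMIT

Corrected query:
SELECT * FROM movies ORDER BY rating DESC LIMIT 4

Result:
id | title         | genre     | rating | year
---+---------------+-----------+--------+-----
3  | WALL-E        | Animation | 8      | 1976
7  | Scream        | Horror    | 7.4    | 2019
2  | The Godfather | Drama     | 7      | 1999
8  | The Godfather | Drama     | 7      | 2024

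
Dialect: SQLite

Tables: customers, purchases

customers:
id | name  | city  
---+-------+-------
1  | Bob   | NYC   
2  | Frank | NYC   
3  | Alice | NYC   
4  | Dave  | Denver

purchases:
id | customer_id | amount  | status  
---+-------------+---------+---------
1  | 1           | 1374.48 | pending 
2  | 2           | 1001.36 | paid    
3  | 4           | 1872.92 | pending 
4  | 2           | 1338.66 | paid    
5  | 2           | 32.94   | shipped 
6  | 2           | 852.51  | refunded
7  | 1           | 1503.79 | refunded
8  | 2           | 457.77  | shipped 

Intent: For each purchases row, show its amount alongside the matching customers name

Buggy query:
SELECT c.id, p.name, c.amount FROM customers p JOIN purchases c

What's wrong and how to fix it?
Bug: Missing join condition: each purchases row is matched to all customers rows instead of just its own

Fix: Specify the join condition linking the foreign key to the parent id

Corrected query:
SELECT c.id, p.name, c.amount FROM customers p JOIN purchases c ON c.customer_id = p.id

Result:
id | name  | amount 
---+-------+--------
1  | Bob   | 1374.48
2  | Frank | 1001.36
3  | Dave  | 1872.92
4  | Frank | 1338.66
5  | Frank | 32.94  
6  | Frank | 852.51 
7  | Bob   | 1503.79
8  | Frank | 457.77 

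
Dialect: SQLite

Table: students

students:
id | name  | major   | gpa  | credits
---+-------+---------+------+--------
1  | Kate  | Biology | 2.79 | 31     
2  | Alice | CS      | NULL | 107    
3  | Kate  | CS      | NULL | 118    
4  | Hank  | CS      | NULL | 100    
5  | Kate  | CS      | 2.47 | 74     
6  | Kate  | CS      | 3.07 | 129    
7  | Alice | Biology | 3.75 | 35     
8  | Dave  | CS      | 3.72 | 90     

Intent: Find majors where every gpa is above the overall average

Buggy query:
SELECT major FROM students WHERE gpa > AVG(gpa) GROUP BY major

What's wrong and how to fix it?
Bug: WHERE evaluates per row before aggregation, so AVG() is unavailable

Fix: Use a subquery for AVG and a HAVING MIN(...) filter so the condition holds for every row in the group

Corrected query:
SELECT major FROM students GROUP BY major HAVING MIN(gpa) > (SELECT AVG(gpa) FROM students)

Result:
(no rows)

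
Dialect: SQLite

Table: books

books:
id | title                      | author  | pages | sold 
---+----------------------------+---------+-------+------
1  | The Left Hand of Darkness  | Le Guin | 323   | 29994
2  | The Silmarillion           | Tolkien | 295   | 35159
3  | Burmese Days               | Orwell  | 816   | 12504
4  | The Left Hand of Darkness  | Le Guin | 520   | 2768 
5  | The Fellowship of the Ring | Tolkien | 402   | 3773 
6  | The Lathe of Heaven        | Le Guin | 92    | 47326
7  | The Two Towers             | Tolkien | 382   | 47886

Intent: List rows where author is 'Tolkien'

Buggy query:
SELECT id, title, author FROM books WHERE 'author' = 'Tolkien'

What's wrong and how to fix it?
Bug: Single quotes denote string literals in SQL; the column name is being compared as a constant string

Fix: Reference the column as author without single quotes

Corrected query:
SELECT id, title, author FROM books WHERE author = 'Tolkien'

Result:
id | title                      | author 
---+----------------------------+--------
2  | The Silmarillion           | Tolkien
5  | The Fellowship of the Ring | Tolkien
7  | The Two Towers             | Tolkien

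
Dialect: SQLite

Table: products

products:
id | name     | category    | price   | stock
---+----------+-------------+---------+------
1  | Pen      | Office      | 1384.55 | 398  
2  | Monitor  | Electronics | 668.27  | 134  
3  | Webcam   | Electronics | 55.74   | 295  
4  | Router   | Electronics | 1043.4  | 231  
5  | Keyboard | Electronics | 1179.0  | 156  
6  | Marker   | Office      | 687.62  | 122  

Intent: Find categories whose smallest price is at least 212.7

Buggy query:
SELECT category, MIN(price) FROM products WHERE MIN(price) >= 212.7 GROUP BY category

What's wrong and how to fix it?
Bug: MIN() in WHERE is a misuse of aggregate

Fix: Use HAVING for the per-group MIN condition

Corrected query:
SELECT category, MIN(price) FROM products GROUP BY category HAVING MIN(price) >= 212.7

Result:
category | MIN(price)
---------+-----------
Office   | 687.62    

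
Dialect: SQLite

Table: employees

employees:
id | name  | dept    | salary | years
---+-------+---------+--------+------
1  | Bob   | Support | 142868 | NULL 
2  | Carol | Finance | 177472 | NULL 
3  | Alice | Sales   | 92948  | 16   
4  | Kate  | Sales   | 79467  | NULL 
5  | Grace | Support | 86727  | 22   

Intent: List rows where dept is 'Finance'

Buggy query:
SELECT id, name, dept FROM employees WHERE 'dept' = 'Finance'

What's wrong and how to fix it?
Bug: Single quotes denote string literals in SQL; the column name is being compared as a constant string

Fix: Remove the quotes around the column name (or use double quotes for an identifier)

Corrected query:
SELECT id, name, dept FROM employees WHERE dept = 'Finance'

Result:
id | name  | dept   
---+-------+--------
2  | Carol | Finance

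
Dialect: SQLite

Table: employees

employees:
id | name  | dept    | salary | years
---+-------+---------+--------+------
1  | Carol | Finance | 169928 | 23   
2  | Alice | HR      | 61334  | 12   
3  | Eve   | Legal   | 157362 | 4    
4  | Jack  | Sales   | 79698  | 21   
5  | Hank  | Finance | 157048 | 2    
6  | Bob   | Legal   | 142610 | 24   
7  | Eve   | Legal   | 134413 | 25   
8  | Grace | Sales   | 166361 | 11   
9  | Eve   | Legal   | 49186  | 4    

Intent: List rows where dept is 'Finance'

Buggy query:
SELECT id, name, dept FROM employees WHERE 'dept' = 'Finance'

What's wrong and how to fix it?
Bug: Single quotes denote string literals in SQL; the column name is being compared as a constant string

Fix: Remove the quotes around the column name (or use double quotes for an identifier)

Corrected query:
SELECT id, name, dept FROM employees WHERE dept = 'Finance'

Result:
id | name  | dept   
---+-------+--------
1  | Carol | Finance
5  | Hank  | Finance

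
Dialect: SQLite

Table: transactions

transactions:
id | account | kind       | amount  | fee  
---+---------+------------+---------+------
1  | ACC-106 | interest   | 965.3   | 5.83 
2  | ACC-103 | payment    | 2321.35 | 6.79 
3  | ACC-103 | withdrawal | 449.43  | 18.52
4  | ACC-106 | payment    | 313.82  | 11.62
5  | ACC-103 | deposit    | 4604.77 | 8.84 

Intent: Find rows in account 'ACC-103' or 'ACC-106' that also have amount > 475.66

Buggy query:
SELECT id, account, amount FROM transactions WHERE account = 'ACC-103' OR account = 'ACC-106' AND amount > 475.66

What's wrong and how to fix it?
Bug: AND binds tighter than OR, so this parses as account = 'ACC-103' OR (account = 'ACC-106' AND amount > 475.66)

Fix: Group the OR with parentheses (or use IN), then AND the threshold

Corrected query:
SELECT id, account, amount FROM transactions WHERE (account = 'ACC-103' OR account = 'ACC-106') AND amount > 475.66

Result:
id | account | amount 
---+---------+--------
1  | ACC-106 | 965.3  
2  | ACC-103 | 2321.35
5  | ACC-103 | 4604.77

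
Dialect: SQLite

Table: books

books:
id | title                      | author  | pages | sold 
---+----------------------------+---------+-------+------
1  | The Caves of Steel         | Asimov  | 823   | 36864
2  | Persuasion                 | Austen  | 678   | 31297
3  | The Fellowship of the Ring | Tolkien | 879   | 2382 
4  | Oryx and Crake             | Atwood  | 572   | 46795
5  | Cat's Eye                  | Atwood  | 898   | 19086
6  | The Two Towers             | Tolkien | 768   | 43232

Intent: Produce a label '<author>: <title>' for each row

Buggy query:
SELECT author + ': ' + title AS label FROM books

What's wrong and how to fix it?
Bug: '+' is numeric addition; on text columns SQLite converts them to 0 instead of concatenating

Fix: Use the || operator for string concatenation

Corrected query:
SELECT author || ': ' || title AS label FROM books

Result:
label                              
-----------------------------------
Asimov: The Caves of Steel         
Austen: Persuasion                 
Tolkien: The Fellowship of the Ring
Atwood: Oryx and Crake             
Atwood: Cat's Eye                  
Tolkien: The Two Towers            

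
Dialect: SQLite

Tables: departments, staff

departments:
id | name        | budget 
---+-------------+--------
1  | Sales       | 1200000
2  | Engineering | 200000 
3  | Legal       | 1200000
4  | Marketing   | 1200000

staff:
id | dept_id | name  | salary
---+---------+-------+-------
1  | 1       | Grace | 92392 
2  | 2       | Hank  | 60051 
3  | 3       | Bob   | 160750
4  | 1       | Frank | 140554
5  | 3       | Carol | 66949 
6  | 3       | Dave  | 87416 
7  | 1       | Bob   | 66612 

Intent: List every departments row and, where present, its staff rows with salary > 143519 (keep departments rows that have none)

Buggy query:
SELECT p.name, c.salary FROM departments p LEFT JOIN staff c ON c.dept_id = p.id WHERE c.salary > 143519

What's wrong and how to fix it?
Bug: Filtering c.salary in WHERE discards the NULL rows produced by LEFT JOIN, turning it into an inner join

Fix: Move the right-table condition into the ON clause so unmatched parents are kept

Corrected query:
SELECT p.name, c.salary FROM departments p LEFT JOIN staff c ON c.dept_id = p.id AND c.salary > 143519

Result:
name        | salary
------------+-------
Sales       | NULL  
Engineering | NULL  
Legal       | 160750
Marketing   | NULL  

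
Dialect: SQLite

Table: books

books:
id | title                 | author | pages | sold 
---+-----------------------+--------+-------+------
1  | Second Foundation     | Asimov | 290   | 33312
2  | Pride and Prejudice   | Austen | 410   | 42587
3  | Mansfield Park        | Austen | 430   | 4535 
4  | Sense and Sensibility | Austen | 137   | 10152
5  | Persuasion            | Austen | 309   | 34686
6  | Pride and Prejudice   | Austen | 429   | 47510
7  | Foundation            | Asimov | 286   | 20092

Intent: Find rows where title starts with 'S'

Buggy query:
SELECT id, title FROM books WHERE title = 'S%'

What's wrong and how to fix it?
Bug: Wildcards only work with LIKE; '=' treats '%' as a literal character

Fix: Replace '=' with LIKE so 'S%' is treated as a pattern

Corrected query:
SELECT id, title FROM books WHERE title LIKE 'S%'

Result:
id | title                
---+----------------------
1  | Second Foundation    
4  | Sense and Sensibility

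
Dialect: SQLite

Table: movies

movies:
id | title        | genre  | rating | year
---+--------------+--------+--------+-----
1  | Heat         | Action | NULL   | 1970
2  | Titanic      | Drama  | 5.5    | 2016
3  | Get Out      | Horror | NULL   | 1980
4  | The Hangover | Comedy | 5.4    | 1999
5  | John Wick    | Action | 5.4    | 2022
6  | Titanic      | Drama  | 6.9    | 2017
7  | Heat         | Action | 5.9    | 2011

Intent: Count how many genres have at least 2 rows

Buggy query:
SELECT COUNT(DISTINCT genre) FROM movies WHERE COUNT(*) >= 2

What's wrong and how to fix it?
Bug: WHERE filters individual rows, not groups, so a group-level COUNT is invalid there

Fix: Group first with HAVING COUNT(*) >= 2, then COUNT the resulting groups

Corrected query:
SELECT COUNT(*) FROM (SELECT genre FROM movies GROUP BY genre HAVING COUNT(*) >= 2)

Result:
COUNT(*)
--------
2       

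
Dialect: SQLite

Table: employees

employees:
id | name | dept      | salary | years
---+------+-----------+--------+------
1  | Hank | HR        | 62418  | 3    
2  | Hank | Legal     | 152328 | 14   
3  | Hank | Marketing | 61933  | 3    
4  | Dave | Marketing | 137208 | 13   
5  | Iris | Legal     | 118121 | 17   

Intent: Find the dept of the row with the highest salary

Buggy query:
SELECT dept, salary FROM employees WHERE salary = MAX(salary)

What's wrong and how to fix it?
Bug: MAX(salary) is an aggregate and cannot be used directly in WHERE

Fix: Wrap MAX in a scalar subquery so WHERE compares against a single value

Corrected query:
SELECT dept, salary FROM employees WHERE salary = (SELECT MAX(salary) FROM employees)

Result:
dept  | salary
------+-------
Legal | 152328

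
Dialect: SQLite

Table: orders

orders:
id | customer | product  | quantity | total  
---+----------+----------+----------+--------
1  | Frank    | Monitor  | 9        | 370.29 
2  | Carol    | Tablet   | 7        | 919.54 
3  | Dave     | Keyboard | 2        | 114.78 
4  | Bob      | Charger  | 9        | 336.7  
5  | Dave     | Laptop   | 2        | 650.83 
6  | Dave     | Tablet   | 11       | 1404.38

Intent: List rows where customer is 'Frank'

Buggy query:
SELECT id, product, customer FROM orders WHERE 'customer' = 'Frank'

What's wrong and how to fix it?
Bug: 'customer' in single quotes is a string literal, not the column; the comparison is literal-vs-literal and never true

Fix: Reference the column as customer without single quotes

Corrected query:
SELECT id, product, customer FROM orders WHERE customer = 'Frank'

Result:
id | product | customer
---+---------+---------
1  | Monitor | Frank   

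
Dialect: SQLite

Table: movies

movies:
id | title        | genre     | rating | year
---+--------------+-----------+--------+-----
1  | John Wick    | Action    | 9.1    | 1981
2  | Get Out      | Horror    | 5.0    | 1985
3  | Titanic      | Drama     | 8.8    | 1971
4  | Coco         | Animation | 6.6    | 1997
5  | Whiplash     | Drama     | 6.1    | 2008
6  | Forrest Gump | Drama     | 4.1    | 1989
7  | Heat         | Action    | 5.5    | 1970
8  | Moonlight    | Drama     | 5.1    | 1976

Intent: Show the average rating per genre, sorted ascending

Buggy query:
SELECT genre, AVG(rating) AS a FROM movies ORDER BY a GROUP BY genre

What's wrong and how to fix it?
Bug: GROUP BY must precede ORDER BY

Fix: Move ORDER BY to the end, after GROUP BY

Corrected query:
SELECT genre, AVG(rating) AS a FROM movies GROUP BY genre ORDER BY a

Result:
genre     | a    
----------+------
Horror    | 5    
Drama     | 6.025
Animation | 6.6  
Action    | 7.3  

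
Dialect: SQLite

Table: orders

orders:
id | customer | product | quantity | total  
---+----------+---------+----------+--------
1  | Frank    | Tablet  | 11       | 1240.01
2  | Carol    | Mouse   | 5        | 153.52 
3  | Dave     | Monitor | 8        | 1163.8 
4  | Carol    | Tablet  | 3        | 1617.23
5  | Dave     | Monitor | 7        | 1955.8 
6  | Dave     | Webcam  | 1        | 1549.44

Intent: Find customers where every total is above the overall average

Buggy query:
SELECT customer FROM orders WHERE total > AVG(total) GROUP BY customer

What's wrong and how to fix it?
Bug: WHERE evaluates per row before aggregation, so AVG() is unavailable

Fix: Use a subquery for AVG and a HAVING MIN(...) filter so the condition holds for every row in the group

Corrected query:
SELECT customer FROM orders GROUP BY customer HAVING MIN(total) > (SELECT AVG(total) FROM orders)

Result:
(no rows)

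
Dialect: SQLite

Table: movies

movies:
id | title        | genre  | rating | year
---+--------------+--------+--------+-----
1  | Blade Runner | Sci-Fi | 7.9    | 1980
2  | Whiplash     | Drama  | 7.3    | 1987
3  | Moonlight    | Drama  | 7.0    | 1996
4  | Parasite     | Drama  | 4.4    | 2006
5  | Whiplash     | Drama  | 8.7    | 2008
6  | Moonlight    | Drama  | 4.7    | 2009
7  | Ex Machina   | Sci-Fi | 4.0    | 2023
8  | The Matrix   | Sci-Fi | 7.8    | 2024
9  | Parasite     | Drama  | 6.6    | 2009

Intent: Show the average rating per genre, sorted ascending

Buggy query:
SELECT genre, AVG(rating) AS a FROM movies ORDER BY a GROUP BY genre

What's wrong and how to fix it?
Bug: ORDER BY appears before GROUP BY; SQL clause order requires GROUP BY first

Fix: Move ORDER BY to the end, after GROUP BY

Corrected query:
SELECT genre, AVG(rating) AS a FROM movies GROUP BY genre ORDER BY a

Result:
genre  | a       
-------+---------
Drama  | 6.45    
Sci-Fi | 6.566667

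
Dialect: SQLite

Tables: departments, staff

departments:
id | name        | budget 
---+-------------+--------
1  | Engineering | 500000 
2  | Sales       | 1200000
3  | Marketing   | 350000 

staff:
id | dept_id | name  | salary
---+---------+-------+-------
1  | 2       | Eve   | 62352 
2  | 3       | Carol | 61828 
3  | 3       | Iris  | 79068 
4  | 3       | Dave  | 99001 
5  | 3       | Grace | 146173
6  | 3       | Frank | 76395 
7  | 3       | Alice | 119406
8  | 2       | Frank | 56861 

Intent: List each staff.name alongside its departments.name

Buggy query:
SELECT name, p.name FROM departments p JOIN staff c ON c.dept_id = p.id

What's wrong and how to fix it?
Bug: 'name' exists in both joined tables, so the database can't tell which one is meant

Fix: Prefix ambiguous columns with the table alias

Corrected query:
SELECT c.name, p.name FROM departments p JOIN staff c ON c.dept_id = p.id

Result:
name  | name     
------+----------
Eve   | Sales    
Carol | Marketing
Iris  | Marketing
Dave  | Marketing
Grace | Marketing
Frank | Marketing
Alice | Marketing
Frank | Sales    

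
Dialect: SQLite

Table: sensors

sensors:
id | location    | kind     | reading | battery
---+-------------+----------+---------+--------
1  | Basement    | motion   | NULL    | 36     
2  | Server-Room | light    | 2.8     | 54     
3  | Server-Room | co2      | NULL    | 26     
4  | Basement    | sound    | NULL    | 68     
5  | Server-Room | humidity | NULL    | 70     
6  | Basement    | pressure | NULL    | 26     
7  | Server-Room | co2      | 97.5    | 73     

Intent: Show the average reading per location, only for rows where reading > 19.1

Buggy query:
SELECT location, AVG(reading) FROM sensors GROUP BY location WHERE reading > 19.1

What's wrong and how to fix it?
Bug: WHERE cannot follow GROUP BY

Fix: Place WHERE between FROM and GROUP BY

Corrected query:
SELECT location, AVG(reading) FROM sensors WHERE reading > 19.1 GROUP BY location

Result:
location    | AVG(reading)
------------+-------------
Server-Room | 97.5        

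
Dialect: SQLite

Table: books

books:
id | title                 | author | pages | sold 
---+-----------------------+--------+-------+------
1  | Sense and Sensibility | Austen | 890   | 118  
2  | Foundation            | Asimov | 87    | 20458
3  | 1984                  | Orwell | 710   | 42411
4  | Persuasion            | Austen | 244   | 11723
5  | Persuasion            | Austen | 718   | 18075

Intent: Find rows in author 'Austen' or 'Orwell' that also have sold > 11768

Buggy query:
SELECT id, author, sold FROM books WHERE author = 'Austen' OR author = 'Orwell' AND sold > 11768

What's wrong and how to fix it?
Bug: Without parentheses, AND is evaluated before OR, so the sold filter only applies to the 'Orwell' branch

Fix: Group the OR with parentheses (or use IN), then AND the threshold

Corrected query:
SELECT id, author, sold FROM books WHERE (author = 'Austen' OR author = 'Orwell') AND sold > 11768

Result:
id | author | sold 
---+--------+------
3  | Orwell | 42411
5  | Austen | 18075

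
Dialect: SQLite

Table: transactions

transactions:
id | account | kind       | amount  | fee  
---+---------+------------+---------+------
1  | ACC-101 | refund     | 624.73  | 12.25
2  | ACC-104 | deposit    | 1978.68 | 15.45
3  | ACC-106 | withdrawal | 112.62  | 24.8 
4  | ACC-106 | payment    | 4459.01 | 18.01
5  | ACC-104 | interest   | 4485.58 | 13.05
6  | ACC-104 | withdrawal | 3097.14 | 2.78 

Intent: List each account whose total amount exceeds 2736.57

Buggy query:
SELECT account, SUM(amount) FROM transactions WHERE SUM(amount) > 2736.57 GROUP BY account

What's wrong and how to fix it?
Bug: SUM(amount) is an aggregate, but WHERE filters rows before aggregation

Fix: Use HAVING (which filters groups after aggregation) instead of WHERE

Corrected query:
SELECT account, SUM(amount) FROM transactions GROUP BY account HAVING SUM(amount) > 2736.57

Result:
account | SUM(amount)
--------+------------
ACC-104 | 9561.4     
ACC-106 | 4571.63    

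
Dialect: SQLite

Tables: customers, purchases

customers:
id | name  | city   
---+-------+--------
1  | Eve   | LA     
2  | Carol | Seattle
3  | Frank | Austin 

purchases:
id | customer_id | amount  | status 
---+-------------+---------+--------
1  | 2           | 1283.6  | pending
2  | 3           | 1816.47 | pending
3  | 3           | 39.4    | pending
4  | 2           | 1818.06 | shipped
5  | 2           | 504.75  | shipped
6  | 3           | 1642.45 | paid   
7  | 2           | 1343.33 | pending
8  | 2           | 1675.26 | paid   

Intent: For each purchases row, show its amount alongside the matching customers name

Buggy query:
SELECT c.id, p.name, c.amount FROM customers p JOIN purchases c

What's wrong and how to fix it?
Bug: JOIN with no ON clause produces a cartesian product; every purchases row pairs with every customers row

Fix: Specify the join condition linking the foreign key to the parent id

Corrected query:
SELECT c.id, p.name, c.amount FROM customers p JOIN purchases c ON c.customer_id = p.id

Result:
id | name  | amount 
---+-------+--------
1  | Carol | 1283.6 
2  | Frank | 1816.47
3  | Frank | 39.4   
4  | Carol | 1818.06
5  | Carol | 504.75 
6  | Frank | 1642.45
7  | Carol | 1343.33
8  | Carol | 1675.26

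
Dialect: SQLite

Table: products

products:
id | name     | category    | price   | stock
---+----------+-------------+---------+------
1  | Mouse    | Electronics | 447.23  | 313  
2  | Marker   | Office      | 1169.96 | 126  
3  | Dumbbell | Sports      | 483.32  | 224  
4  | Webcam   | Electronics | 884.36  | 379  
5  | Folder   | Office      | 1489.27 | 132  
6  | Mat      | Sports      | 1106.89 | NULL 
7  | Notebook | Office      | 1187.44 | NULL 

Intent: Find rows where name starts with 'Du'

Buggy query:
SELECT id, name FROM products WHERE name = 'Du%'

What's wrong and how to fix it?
Bug: '=' compares the literal string including the % character; pattern matching needs LIKE

Fix: Replace '=' with LIKE so 'Du%' is treated as a pattern

Corrected query:
SELECT id, name FROM products WHERE name LIKE 'Du%'

Result:
id | name    
---+---------
3  | Dumbbell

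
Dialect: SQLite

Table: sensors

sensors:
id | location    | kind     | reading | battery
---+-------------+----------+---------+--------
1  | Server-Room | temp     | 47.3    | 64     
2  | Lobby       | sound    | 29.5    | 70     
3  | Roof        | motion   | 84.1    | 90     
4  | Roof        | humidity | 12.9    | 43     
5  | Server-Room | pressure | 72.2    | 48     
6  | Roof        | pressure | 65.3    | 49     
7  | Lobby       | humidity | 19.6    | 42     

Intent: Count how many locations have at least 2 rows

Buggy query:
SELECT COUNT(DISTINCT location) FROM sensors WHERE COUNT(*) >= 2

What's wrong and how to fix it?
Bug: WHERE filters individual rows, not groups, so a group-level COUNT is invalid there

Fix: Use a subquery that GROUPs and filters with HAVING, then count its rows

Corrected query:
SELECT COUNT(*) FROM (SELECT location FROM sensors GROUP BY location HAVING COUNT(*) >= 2)

Result:
COUNT(*)
--------
3       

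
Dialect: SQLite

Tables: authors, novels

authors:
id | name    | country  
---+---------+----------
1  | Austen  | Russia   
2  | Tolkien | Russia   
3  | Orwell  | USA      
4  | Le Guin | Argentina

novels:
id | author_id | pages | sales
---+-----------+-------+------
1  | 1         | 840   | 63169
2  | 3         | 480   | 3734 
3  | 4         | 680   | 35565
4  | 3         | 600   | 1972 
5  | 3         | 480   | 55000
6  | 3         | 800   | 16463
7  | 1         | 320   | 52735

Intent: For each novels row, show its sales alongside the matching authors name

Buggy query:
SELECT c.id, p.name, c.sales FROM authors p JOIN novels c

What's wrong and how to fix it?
Bug: JOIN with no ON clause produces a cartesian product; every novels row pairs with every authors row

Fix: Add ON c.author_id = p.id to the JOIN

Corrected query:
SELECT c.id, p.name, c.sales FROM authors p JOIN novels c ON c.author_id = p.id

Result:
id | name    | sales
---+---------+------
1  | Austen  | 63169
2  | Orwell  | 3734 
3  | Le Guin | 35565
4  | Orwell  | 1972 
5  | Orwell  | 55000
6  | Orwell  | 16463
7  | Austen  | 52735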